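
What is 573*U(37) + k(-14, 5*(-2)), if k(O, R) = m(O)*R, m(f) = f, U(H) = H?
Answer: 21341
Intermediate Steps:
k(O, R) = O*R
573*U(37) + k(-14, 5*(-2)) = 573*37 - 70*(-2) = 21201 - 14*(-10) = 21201 + 140 = 21341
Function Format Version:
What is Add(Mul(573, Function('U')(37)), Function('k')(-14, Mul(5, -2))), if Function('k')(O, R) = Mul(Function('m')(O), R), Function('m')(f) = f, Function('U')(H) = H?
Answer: 21341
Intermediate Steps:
Function('k')(O, R) = Mul(O, R)
Add(Mul(573, Function('U')(37)), Function('k')(-14, Mul(5, -2))) = Add(Mul(573, 37), Mul(-14, Mul(5, -2))) = Add(21201, Mul(-14, -10)) = Add(21201, 140) = 21341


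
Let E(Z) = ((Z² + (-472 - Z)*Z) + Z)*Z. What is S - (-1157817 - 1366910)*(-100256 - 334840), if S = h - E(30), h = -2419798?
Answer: -1098500614690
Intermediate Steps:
E(Z) = Z*(Z + Z² + Z*(-472 - Z)) (E(Z) = ((Z² + Z*(-472 - Z)) + Z)*Z = (Z + Z² + Z*(-472 - Z))*Z = Z*(Z + Z² + Z*(-472 - Z)))
S = -1995898 (S = -2419798 - (-471)*30² = -2419798 - (-471)*900 = -2419798 - 1*(-423900) = -2419798 + 423900 = -1995898)
S - (-1157817 - 1366910)*(-100256 - 334840) = -1995898 - (-1157817 - 1366910)*(-100256 - 334840) = -1995898 - (-2524727)*(-435096) = -1995898 - 1*1098498618792 = -1995898 - 1098498618792 = -1098500614690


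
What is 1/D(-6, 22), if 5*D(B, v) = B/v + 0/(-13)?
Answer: -55/3 ≈ -18.333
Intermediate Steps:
D(B, v) = B/(5*v) (D(B, v) = (B/v + 0/(-13))/5 = (B/v + 0*(-1/13))/5 = (B/v + 0)/5 = (B/v)/5 = B/(5*v))
1/D(-6, 22) = 1/((⅕)*(-6)/22) = 1/((⅕)*(-6)*(1/22)) = 1/(-3/55) = -55/3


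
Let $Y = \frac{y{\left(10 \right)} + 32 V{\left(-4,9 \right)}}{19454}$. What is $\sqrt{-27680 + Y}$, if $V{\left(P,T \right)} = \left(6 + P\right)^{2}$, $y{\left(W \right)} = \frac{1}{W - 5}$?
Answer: $\frac{i \sqrt{261892953921930}}{97270} \approx 166.37 i$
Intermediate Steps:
$y{\left(W \right)} = \frac{1}{-5 + W}$
$Y = \frac{641}{97270}$ ($Y = \frac{\frac{1}{-5 + 10} + 32 \left(6 - 4\right)^{2}}{19454} = \left(\frac{1}{5} + 32 \cdot 2^{2}\right) \frac{1}{19454} = \left(\frac{1}{5} + 32 \cdot 4\right) \frac{1}{19454} = \left(\frac{1}{5} + 128\right) \frac{1}{19454} = \frac{641}{5} \cdot \frac{1}{19454} = \frac{641}{97270} \approx 0.0065899$)
$\sqrt{-27680 + Y} = \sqrt{-27680 + \frac{641}{97270}} = \sqrt{- \frac{2692432959}{97270}} = \frac{i \sqrt{261892953921930}}{97270}$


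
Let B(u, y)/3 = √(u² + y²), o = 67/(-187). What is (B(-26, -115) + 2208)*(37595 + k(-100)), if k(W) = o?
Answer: 15522677184/187 + 21090594*√13901/187 ≈ 9.6306e+7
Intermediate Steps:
o = -67/187 (o = 67*(-1/187) = -67/187 ≈ -0.35829)
B(u, y) = 3*√(u² + y²)
k(W) = -67/187
(B(-26, -115) + 2208)*(37595 + k(-100)) = (3*√((-26)² + (-115)²) + 2208)*(37595 - 67/187) = (3*√(676 + 13225) + 2208)*(7030198/187) = (3*√13901 + 2208)*(7030198/187) = (2208 + 3*√13901)*(7030198/187) = 15522677184/187 + 21090594*√13901/187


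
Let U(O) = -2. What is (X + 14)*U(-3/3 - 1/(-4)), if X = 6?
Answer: -40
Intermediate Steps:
(X + 14)*U(-3/3 - 1/(-4)) = (6 + 14)*(-2) = 20*(-2) = -40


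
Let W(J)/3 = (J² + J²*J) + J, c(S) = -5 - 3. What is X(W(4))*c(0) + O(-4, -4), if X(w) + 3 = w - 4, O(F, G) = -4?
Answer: -1964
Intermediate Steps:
c(S) = -8
W(J) = 3*J + 3*J² + 3*J³ (W(J) = 3*((J² + J²*J) + J) = 3*((J² + J³) + J) = 3*(J + J² + J³) = 3*J + 3*J² + 3*J³)
X(w) = -7 + w (X(w) = -3 + (w - 4) = -3 + (-4 + w) = -7 + w)
X(W(4))*c(0) + O(-4, -4) = (-7 + 3*4*(1 + 4 + 4²))*(-8) - 4 = (-7 + 3*4*(1 + 4 + 16))*(-8) - 4 = (-7 + 3*4*21)*(-8) - 4 = (-7 + 252)*(-8) - 4 = 245*(-8) - 4 = -1960 - 4 = -1964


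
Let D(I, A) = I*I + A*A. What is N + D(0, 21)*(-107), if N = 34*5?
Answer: -47017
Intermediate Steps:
D(I, A) = A² + I² (D(I, A) = I² + A² = A² + I²)
N = 170
N + D(0, 21)*(-107) = 170 + (21² + 0²)*(-107) = 170 + (441 + 0)*(-107) = 170 + 441*(-107) = 170 - 47187 = -47017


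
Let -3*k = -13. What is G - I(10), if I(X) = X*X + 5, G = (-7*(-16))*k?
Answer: 1141/3 ≈ 380.33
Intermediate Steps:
k = 13/3 (k = -⅓*(-13) = 13/3 ≈ 4.3333)
G = 1456/3 (G = -7*(-16)*(13/3) = 112*(13/3) = 1456/3 ≈ 485.33)
I(X) = 5 + X² (I(X) = X² + 5 = 5 + X²)
G - I(10) = 1456/3 - (5 + 10²) = 1456/3 - (5 + 100) = 1456/3 - 1*105 = 1456/3 - 105 = 1141/3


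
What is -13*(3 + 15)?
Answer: -234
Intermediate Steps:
-13*(3 + 15) = -13*18 = -234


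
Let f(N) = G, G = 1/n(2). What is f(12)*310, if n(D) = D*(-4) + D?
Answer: -155/3 ≈ -51.667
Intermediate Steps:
n(D) = -3*D (n(D) = -4*D + D = -3*D)
G = -⅙ (G = 1/(-3*2) = 1/(-6) = -⅙ ≈ -0.16667)
f(N) = -⅙
f(12)*310 = -⅙*310 = -155/3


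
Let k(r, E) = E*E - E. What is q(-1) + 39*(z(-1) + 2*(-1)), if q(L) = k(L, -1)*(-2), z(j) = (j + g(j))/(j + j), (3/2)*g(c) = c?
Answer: -99/2 ≈ -49.500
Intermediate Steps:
g(c) = 2*c/3
k(r, E) = E² - E
z(j) = ⅚ (z(j) = (j + 2*j/3)/(j + j) = (5*j/3)/((2*j)) = (5*j/3)*(1/(2*j)) = ⅚)
q(L) = -4 (q(L) = -(-1 - 1)*(-2) = -1*(-2)*(-2) = 2*(-2) = -4)
q(-1) + 39*(z(-1) + 2*(-1)) = -4 + 39*(⅚ + 2*(-1)) = -4 + 39*(⅚ - 2) = -4 + 39*(-7/6) = -4 - 91/2 = -99/2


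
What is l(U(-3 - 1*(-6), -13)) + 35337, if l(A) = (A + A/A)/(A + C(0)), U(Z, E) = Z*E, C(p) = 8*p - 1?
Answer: 706759/20 ≈ 35338.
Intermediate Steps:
C(p) = -1 + 8*p
U(Z, E) = E*Z
l(A) = (1 + A)/(-1 + A) (l(A) = (A + A/A)/(A + (-1 + 8*0)) = (A + 1)/(A + (-1 + 0)) = (1 + A)/(A - 1) = (1 + A)/(-1 + A))
l(U(-3 - 1*(-6), -13)) + 35337 = (1 - 13*(-3 - 1*(-6)))/(-1 - 13*(-3 - 1*(-6))) + 35337 = (1 - 13*(-3 + 6))/(-1 - 13*(-3 + 6)) + 35337 = (1 - 13*3)/(-1 - 13*3) + 35337 = (1 - 39)/(-1 - 39) + 35337 = -38/(-40) + 35337 = -1/40*(-38) + 35337 = 19/20 + 35337 = 706759/20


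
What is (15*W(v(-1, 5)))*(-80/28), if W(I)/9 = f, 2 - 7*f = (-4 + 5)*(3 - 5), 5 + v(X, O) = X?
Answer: -10800/49 ≈ -220.41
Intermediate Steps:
v(X, O) = -5 + X
f = 4/7 (f = 2/7 - (-4 + 5)*(3 - 5)/7 = 2/7 - (-2)/7 = 2/7 - ⅐*(-2) = 2/7 + 2/7 = 4/7 ≈ 0.57143)
W(I) = 36/7 (W(I) = 9*(4/7) = 36/7)
(15*W(v(-1, 5)))*(-80/28) = (15*(36/7))*(-80/28) = 540*(-80*1/28)/7 = (540/7)*(-20/7) = -10800/49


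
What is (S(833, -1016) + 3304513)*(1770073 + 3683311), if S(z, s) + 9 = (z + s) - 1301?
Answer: 18012636419680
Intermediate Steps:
S(z, s) = -1310 + s + z (S(z, s) = -9 + ((z + s) - 1301) = -9 + ((s + z) - 1301) = -9 + (-1301 + s + z) = -1310 + s + z)
(S(833, -1016) + 3304513)*(1770073 + 3683311) = ((-1310 - 1016 + 833) + 3304513)*(1770073 + 3683311) = (-1493 + 3304513)*5453384 = 3303020*5453384 = 18012636419680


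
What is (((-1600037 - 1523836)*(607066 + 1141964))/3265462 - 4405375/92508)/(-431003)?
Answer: 19440567228287645/5007614301617388 ≈ 3.8822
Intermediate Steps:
(((-1600037 - 1523836)*(607066 + 1141964))/3265462 - 4405375/92508)/(-431003) = (-3123873*1749030*(1/3265462) - 4405375*1/92508)*(-1/431003) = (-5463747593190*1/3265462 - 338875/7116)*(-1/431003) = (-2731873796595/1632731 - 338875/7116)*(-1/431003) = -19440567228287645/11618513796*(-1/431003) = 19440567228287645/5007614301617388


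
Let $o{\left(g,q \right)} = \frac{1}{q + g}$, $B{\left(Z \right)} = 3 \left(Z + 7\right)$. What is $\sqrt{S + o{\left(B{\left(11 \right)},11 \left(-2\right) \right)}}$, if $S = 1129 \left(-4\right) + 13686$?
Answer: $\frac{\sqrt{586882}}{8} \approx 95.76$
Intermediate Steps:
$B{\left(Z \right)} = 21 + 3 Z$ ($B{\left(Z \right)} = 3 \left(7 + Z\right) = 21 + 3 Z$)
$S = 9170$ ($S = -4516 + 13686 = 9170$)
$o{\left(g,q \right)} = \frac{1}{g + q}$
$\sqrt{S + o{\left(B{\left(11 \right)},11 \left(-2\right) \right)}} = \sqrt{9170 + \frac{1}{\left(21 + 3 \cdot 11\right) + 11 \left(-2\right)}} = \sqrt{9170 + \frac{1}{\left(21 + 33\right) - 22}} = \sqrt{9170 + \frac{1}{54 - 22}} = \sqrt{9170 + \frac{1}{32}} = \sqrt{\frac{293441}{32}} = \frac{\sqrt{586882}}{8}$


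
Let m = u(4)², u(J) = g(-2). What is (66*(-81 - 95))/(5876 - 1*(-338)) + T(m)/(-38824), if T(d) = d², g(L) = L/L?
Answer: -225492899/120626168 ≈ -1.8694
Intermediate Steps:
g(L) = 1
u(J) = 1
m = 1 (m = 1² = 1)
(66*(-81 - 95))/(5876 - 1*(-338)) + T(m)/(-38824) = (66*(-81 - 95))/(5876 - 1*(-338)) + 1²/(-38824) = (66*(-176))/(5876 + 338) + 1*(-1/38824) = -11616/6214 - 1/38824 = -11616*1/6214 - 1/38824 = -5808/3107 - 1/38824 = -225492899/120626168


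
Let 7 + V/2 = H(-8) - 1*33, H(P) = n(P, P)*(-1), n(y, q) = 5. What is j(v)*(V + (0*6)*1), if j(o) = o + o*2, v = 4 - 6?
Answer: 540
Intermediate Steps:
v = -2
H(P) = -5 (H(P) = 5*(-1) = -5)
j(o) = 3*o (j(o) = o + 2*o = 3*o)
V = -90 (V = -14 + 2*(-5 - 1*33) = -14 + 2*(-5 - 33) = -14 + 2*(-38) = -14 - 76 = -90)
j(v)*(V + (0*6)*1) = (3*(-2))*(-90 + (0*6)*1) = -6*(-90 + 0*1) = -6*(-90 + 0) = -6*(-90) = 540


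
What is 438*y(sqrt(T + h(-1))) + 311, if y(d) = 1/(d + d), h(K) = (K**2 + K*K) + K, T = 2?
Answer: 311 + 73*sqrt(3) ≈ 437.44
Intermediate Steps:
h(K) = K + 2*K**2 (h(K) = (K**2 + K**2) + K = 2*K**2 + K = K + 2*K**2)
y(d) = 1/(2*d)
438*y(sqrt(T + h(-1))) + 311 = 438*(1/(2*(sqrt(2 - (1 + 2*(-1)))))) + 311 = 438*(1/(2*(sqrt(2 - (1 - 2))))) + 311 = 438*(1/(2*(sqrt(2 - 1*(-1))))) + 311 = 438*(1/(2*(sqrt(2 + 1)))) + 311 = 438*(1/(2*(sqrt(3)))) + 311 = 438*((sqrt(3)/3)/2) + 311 = 438*(sqrt(3)/6) + 311 = 73*sqrt(3) + 311 = 311 + 73*sqrt(3)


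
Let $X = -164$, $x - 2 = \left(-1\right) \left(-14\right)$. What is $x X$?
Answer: $-2624$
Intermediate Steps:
$x = 16$ ($x = 2 - -14 = 2 + 14 = 16$)
$x X = 16 \left(-164\right) = -2624$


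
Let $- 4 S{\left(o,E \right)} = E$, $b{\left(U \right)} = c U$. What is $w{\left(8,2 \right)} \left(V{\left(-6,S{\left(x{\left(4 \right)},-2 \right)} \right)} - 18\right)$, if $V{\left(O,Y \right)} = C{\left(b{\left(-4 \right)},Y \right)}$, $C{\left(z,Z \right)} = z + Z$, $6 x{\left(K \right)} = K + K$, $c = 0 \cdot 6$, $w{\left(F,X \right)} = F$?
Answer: $-140$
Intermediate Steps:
$c = 0$
$b{\left(U \right)} = 0$ ($b{\left(U \right)} = 0 U = 0$)
$x{\left(K \right)} = \frac{K}{3}$ ($x{\left(K \right)} = \frac{K + K}{6} = \frac{2 K}{6} = \frac{K}{3}$)
$S{\left(o,E \right)} = - \frac{E}{4}$
$C{\left(z,Z \right)} = Z + z$
$V{\left(O,Y \right)} = Y$ ($V{\left(O,Y \right)} = Y + 0 = Y$)
$w{\left(8,2 \right)} \left(V{\left(-6,S{\left(x{\left(4 \right)},-2 \right)} \right)} - 18\right) = 8 \left(\left(- \frac{1}{4}\right) \left(-2\right) - 18\right) = 8 \left(\frac{1}{2} - 18\right) = 8 \left(- \frac{35}{2}\right) = -140$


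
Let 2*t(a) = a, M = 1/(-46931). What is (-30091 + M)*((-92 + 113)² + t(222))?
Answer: -779534798544/46931 ≈ -1.6610e+7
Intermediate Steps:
M = -1/46931 ≈ -2.1308e-5
t(a) = a/2
(-30091 + M)*((-92 + 113)² + t(222)) = (-30091 - 1/46931)*((-92 + 113)² + (½)*222) = -1412200722*(21² + 111)/46931 = -1412200722*(441 + 111)/46931 = -1412200722/46931*552 = -779534798544/46931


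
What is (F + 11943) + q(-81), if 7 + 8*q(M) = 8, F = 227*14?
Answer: 120969/8 ≈ 15121.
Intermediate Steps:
F = 3178
q(M) = ⅛ (q(M) = -7/8 + (⅛)*8 = -7/8 + 1 = ⅛)
(F + 11943) + q(-81) = (3178 + 11943) + ⅛ = 15121 + ⅛ = 120969/8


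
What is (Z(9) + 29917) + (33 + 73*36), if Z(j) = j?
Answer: 32587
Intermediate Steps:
(Z(9) + 29917) + (33 + 73*36) = (9 + 29917) + (33 + 73*36) = 29926 + (33 + 2628) = 29926 + 2661 = 32587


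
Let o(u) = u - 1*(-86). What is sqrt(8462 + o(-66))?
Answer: sqrt(8482) ≈ 92.098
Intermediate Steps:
o(u) = 86 + u (o(u) = u + 86 = 86 + u)
sqrt(8462 + o(-66)) = sqrt(8462 + (86 - 66)) = sqrt(8462 + 20) = sqrt(8482)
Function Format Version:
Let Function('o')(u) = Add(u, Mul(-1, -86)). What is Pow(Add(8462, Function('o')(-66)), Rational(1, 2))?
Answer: Pow(8482, Rational(1, 2)) ≈ 92.098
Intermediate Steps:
Function('o')(u) = Add(86, u) (Function('o')(u) = Add(u, 86) = Add(86, u))
Pow(Add(8462, Function('o')(-66)), Rational(1, 2)) = Pow(Add(8462, Add(86, -66)), Rational(1, 2)) = Pow(Add(8462, 20), Rational(1, 2)) = Pow(8482, Rational(1, 2))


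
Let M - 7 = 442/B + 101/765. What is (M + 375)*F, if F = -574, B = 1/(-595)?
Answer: 115313740906/765 ≈ 1.5074e+8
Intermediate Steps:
B = -1/595 ≈ -0.0016807
M = -201181894/765 (M = 7 + (442/(-1/595) + 101/765) = 7 + (442*(-595) + 101*(1/765)) = 7 + (-262990 + 101/765) = 7 - 201187249/765 = -201181894/765 ≈ -2.6298e+5)
(M + 375)*F = (-201181894/765 + 375)*(-574) = -200895019/765*(-574) = 115313740906/765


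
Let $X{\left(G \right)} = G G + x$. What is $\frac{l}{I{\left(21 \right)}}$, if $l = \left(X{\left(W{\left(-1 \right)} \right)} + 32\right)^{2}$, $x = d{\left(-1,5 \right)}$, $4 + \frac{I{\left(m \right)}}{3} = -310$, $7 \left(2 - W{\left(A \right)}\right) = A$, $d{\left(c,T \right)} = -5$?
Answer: $- \frac{399384}{376957} \approx -1.0595$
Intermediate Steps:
$W{\left(A \right)} = 2 - \frac{A}{7}$
$I{\left(m \right)} = -942$ ($I{\left(m \right)} = -12 + 3 \left(-310\right) = -12 - 930 = -942$)
$x = -5$
$X{\left(G \right)} = -5 + G^{2}$ ($X{\left(G \right)} = G G - 5 = G^{2} - 5 = -5 + G^{2}$)
$l = \frac{2396304}{2401}$ ($l = \left(\left(-5 + \left(2 - - \frac{1}{7}\right)^{2}\right) + 32\right)^{2} = \left(\left(-5 + \left(2 + \frac{1}{7}\right)^{2}\right) + 32\right)^{2} = \left(\left(-5 + \left(\frac{15}{7}\right)^{2}\right) + 32\right)^{2} = \left(\left(-5 + \frac{225}{49}\right) + 32\right)^{2} = \left(- \frac{20}{49} + 32\right)^{2} = \left(\frac{1548}{49}\right)^{2} = \frac{2396304}{2401} \approx 998.04$)
$\frac{l}{I{\left(21 \right)}} = \frac{2396304}{2401 \left(-942\right)} = \frac{2396304}{2401} \left(- \frac{1}{942}\right) = - \frac{399384}{376957}$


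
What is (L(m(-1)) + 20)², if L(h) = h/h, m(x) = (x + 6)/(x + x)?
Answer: 441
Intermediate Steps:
m(x) = (6 + x)/(2*x) (m(x) = (6 + x)/((2*x)) = (6 + x)*(1/(2*x)) = (6 + x)/(2*x))
L(h) = 1
(L(m(-1)) + 20)² = (1 + 20)² = 21² = 441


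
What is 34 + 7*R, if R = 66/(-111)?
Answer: 1104/37 ≈ 29.838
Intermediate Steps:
R = -22/37 (R = 66*(-1/111) = -22/37 ≈ -0.59459)
34 + 7*R = 34 + 7*(-22/37) = 34 - 154/37 = 1104/37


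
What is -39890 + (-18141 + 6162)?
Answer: -51869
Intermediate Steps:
-39890 + (-18141 + 6162) = -39890 - 11979 = -51869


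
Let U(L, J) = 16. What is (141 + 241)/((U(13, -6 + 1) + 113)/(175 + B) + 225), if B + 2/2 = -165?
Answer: 573/359 ≈ 1.5961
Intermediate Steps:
B = -166 (B = -1 - 165 = -166)
(141 + 241)/((U(13, -6 + 1) + 113)/(175 + B) + 225) = (141 + 241)/((16 + 113)/(175 - 166) + 225) = 382/(129/9 + 225) = 382/(129*(1/9) + 225) = 382/(43/3 + 225) = 382/(718/3) = 382*(3/718) = 573/359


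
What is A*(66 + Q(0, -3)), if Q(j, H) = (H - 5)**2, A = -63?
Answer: -8190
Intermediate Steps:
Q(j, H) = (-5 + H)**2
A*(66 + Q(0, -3)) = -63*(66 + (-5 - 3)**2) = -63*(66 + (-8)**2) = -63*(66 + 64) = -63*130 = -8190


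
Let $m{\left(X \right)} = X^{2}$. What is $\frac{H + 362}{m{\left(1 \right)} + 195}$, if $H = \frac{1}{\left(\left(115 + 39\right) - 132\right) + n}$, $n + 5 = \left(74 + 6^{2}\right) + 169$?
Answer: $\frac{107153}{58016} \approx 1.847$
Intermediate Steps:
$n = 274$ ($n = -5 + \left(\left(74 + 6^{2}\right) + 169\right) = -5 + \left(\left(74 + 36\right) + 169\right) = -5 + \left(110 + 169\right) = -5 + 279 = 274$)
$H = \frac{1}{296}$ ($H = \frac{1}{\left(\left(115 + 39\right) - 132\right) + 274} = \frac{1}{\left(154 - 132\right) + 274} = \frac{1}{22 + 274} = \frac{1}{296} \approx 0.0033784$)
$\frac{H + 362}{m{\left(1 \right)} + 195} = \frac{\frac{1}{296} + 362}{1^{2} + 195} = \frac{107153}{296 \left(1 + 195\right)} = \frac{107153}{296 \cdot 196} = \frac{107153}{296} \cdot \frac{1}{196} = \frac{107153}{58016}$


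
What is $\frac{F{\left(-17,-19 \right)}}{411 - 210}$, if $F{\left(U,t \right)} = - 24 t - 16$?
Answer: $\frac{440}{201} \approx 2.1891$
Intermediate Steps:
$F{\left(U,t \right)} = -16 - 24 t$
$\frac{F{\left(-17,-19 \right)}}{411 - 210} = \frac{-16 - -456}{411 - 210} = \frac{-16 + 456}{411 - 210} = \frac{440}{201}$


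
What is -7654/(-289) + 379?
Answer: 117185/289 ≈ 405.48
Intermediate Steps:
-7654/(-289) + 379 = -7654*(-1)/289 + 379 = -43*(-178/289) + 379 = 7654/289 + 379 = 117185/289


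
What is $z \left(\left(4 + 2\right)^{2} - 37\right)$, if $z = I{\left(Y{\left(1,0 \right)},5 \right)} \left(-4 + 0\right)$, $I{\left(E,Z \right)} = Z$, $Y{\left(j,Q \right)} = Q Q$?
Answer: $20$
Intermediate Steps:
$Y{\left(j,Q \right)} = Q^{2}$
$z = -20$ ($z = 5 \left(-4 + 0\right) = 5 \left(-4\right) = -20$)
$z \left(\left(4 + 2\right)^{2} - 37\right) = - 20 \left(\left(4 + 2\right)^{2} - 37\right) = - 20 \left(6^{2} - 37\right) = - 20 \left(36 - 37\right) = \left(-20\right) \left(-1\right) = 20$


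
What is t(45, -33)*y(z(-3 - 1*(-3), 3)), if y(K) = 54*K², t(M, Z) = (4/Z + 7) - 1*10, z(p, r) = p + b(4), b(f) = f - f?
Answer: 0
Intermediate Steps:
b(f) = 0
z(p, r) = p (z(p, r) = p + 0 = p)
t(M, Z) = -3 + 4/Z (t(M, Z) = (7 + 4/Z) - 10 = -3 + 4/Z)
t(45, -33)*y(z(-3 - 1*(-3), 3)) = (-3 + 4/(-33))*(54*(-3 - 1*(-3))²) = (-3 + 4*(-1/33))*(54*(-3 + 3)²) = (-3 - 4/33)*(54*0²) = -1854*0/11 = -103/33*0 = 0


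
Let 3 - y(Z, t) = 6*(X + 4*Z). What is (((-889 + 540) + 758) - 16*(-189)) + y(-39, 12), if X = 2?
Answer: 4360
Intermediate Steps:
y(Z, t) = -9 - 24*Z (y(Z, t) = 3 - 6*(2 + 4*Z) = 3 - (12 + 24*Z) = 3 + (-12 - 24*Z) = -9 - 24*Z)
(((-889 + 540) + 758) - 16*(-189)) + y(-39, 12) = (((-889 + 540) + 758) - 16*(-189)) + (-9 - 24*(-39)) = ((-349 + 758) + 3024) + (-9 + 936) = (409 + 3024) + 927 = 3433 + 927 = 4360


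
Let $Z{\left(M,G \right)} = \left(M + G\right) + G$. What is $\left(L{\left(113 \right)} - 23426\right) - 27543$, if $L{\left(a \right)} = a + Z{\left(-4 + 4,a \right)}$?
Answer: $-50630$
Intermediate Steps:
$Z{\left(M,G \right)} = M + 2 G$ ($Z{\left(M,G \right)} = \left(G + M\right) + G = M + 2 G$)
$L{\left(a \right)} = 3 a$ ($L{\left(a \right)} = a + \left(\left(-4 + 4\right) + 2 a\right) = a + \left(0 + 2 a\right) = a + 2 a = 3 a$)
$\left(L{\left(113 \right)} - 23426\right) - 27543 = \left(3 \cdot 113 - 23426\right) - 27543 = \left(339 - 23426\right) - 27543 = -23087 - 27543 = -50630$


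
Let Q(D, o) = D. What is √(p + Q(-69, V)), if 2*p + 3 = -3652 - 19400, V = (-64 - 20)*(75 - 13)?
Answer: 3*I*√5154/2 ≈ 107.69*I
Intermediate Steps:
V = -5208 (V = -84*62 = -5208)
p = -23055/2 (p = -3/2 + (-3652 - 19400)/2 = -3/2 + (½)*(-23052) = -3/2 - 11526 = -23055/2 ≈ -11528.)
√(p + Q(-69, V)) = √(-23055/2 - 69) = √(-23193/2) = 3*I*√5154/2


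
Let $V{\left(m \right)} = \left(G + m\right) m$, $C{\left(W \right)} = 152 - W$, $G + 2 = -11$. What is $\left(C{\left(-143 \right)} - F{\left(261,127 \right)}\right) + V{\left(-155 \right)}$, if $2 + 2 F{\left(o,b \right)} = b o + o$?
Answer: $9632$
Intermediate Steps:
$G = -13$ ($G = -2 - 11 = -13$)
$V{\left(m \right)} = m \left(-13 + m\right)$ ($V{\left(m \right)} = \left(-13 + m\right) m = m \left(-13 + m\right)$)
$F{\left(o,b \right)} = -1 + \frac{o}{2} + \frac{b o}{2}$ ($F{\left(o,b \right)} = -1 + \frac{b o + o}{2} = -1 + \frac{o + b o}{2} = -1 + \left(\frac{o}{2} + \frac{b o}{2}\right) = -1 + \frac{o}{2} + \frac{b o}{2}$)
$\left(C{\left(-143 \right)} - F{\left(261,127 \right)}\right) + V{\left(-155 \right)} = \left(\left(152 - -143\right) - \left(-1 + \frac{1}{2} \cdot 261 + \frac{1}{2} \cdot 127 \cdot 261\right)\right) - 155 \left(-13 - 155\right) = \left(\left(152 + 143\right) - \left(-1 + \frac{261}{2} + \frac{33147}{2}\right)\right) - -26040 = \left(295 - 16703\right) + 26040 = -16408 + 26040 = 9632$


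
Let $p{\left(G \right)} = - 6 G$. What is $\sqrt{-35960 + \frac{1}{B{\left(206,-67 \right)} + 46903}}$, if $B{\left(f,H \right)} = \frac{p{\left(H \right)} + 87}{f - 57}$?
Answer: $\frac{i \sqrt{439131151381229449}}{3494518} \approx 189.63 i$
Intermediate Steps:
$B{\left(f,H \right)} = \frac{87 - 6 H}{-57 + f}$ ($B{\left(f,H \right)} = \frac{- 6 H + 87}{f - 57} = \frac{87 - 6 H}{-57 + f}$)
$\sqrt{-35960 + \frac{1}{B{\left(206,-67 \right)} + 46903}} = \sqrt{-35960 + \frac{1}{\frac{3 \left(29 - -134\right)}{-57 + 206} + 46903}} = \sqrt{-35960 + \frac{1}{\frac{3 \left(29 + 134\right)}{149} + 46903}} = \sqrt{-35960 + \frac{1}{3 \cdot \frac{1}{149} \cdot 163 + 46903}} = \sqrt{-35960 + \frac{1}{\frac{489}{149} + 46903}} = \sqrt{-35960 + \frac{1}{\frac{6989036}{149}}} = \sqrt{-35960 + \frac{149}{6989036}} = \sqrt{- \frac{251325734411}{6989036}} = \frac{i \sqrt{439131151381229449}}{3494518}$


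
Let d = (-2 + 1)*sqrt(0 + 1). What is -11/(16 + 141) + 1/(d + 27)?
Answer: -129/4082 ≈ -0.031602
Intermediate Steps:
d = -1 (d = -sqrt(1) = -1*1 = -1)
-11/(16 + 141) + 1/(d + 27) = -11/(16 + 141) + 1/(-1 + 27) = -11/157 + 1/26 = -129/4082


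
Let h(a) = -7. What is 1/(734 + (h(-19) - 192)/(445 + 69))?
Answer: 514/377077 ≈ 0.0013631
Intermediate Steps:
1/(734 + (h(-19) - 192)/(445 + 69)) = 1/(734 + (-7 - 192)/(445 + 69)) = 1/(734 - 199/514) = 1/(377077/514) = 514/377077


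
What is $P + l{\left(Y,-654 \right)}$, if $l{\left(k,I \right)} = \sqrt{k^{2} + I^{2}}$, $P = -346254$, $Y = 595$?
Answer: $-346254 + \sqrt{781741} \approx -3.4537 \cdot 10^{5}$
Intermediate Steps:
$l{\left(k,I \right)} = \sqrt{I^{2} + k^{2}}$
$P + l{\left(Y,-654 \right)} = -346254 + \sqrt{\left(-654\right)^{2} + 595^{2}} = -346254 + \sqrt{427716 + 354025} = -346254 + \sqrt{781741}$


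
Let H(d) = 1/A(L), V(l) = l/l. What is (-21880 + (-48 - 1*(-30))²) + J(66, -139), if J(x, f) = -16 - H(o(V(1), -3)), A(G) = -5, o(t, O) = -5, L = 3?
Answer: -107859/5 ≈ -21572.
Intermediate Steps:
V(l) = 1
H(d) = -⅕ (H(d) = 1/(-5) = -⅕)
J(x, f) = -79/5 (J(x, f) = -16 - 1*(-⅕) = -16 + ⅕ = -79/5)
(-21880 + (-48 - 1*(-30))²) + J(66, -139) = (-21880 + (-48 - 1*(-30))²) - 79/5 = (-21880 + (-48 + 30)²) - 79/5 = (-21880 + (-18)²) - 79/5 = (-21880 + 324) - 79/5 = -21556 - 79/5 = -107859/5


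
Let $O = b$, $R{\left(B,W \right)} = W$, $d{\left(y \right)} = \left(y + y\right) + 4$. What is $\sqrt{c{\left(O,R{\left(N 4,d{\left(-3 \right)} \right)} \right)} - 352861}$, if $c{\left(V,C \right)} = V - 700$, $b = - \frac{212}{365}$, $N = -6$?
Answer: $\frac{7 i \sqrt{961290645}}{365} \approx 594.61 i$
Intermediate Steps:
$d{\left(y \right)} = 4 + 2 y$ ($d{\left(y \right)} = 2 y + 4 = 4 + 2 y$)
$b = - \frac{212}{365}$ ($b = \left(-212\right) \frac{1}{365} = - \frac{212}{365} \approx -0.58082$)
$O = - \frac{212}{365} \approx -0.58082$
$c{\left(V,C \right)} = -700 + V$
$\sqrt{c{\left(O,R{\left(N 4,d{\left(-3 \right)} \right)} \right)} - 352861} = \sqrt{\left(-700 - \frac{212}{365}\right) - 352861} = \sqrt{- \frac{255712}{365} - 352861} = \sqrt{- \frac{129049977}{365}} = \frac{7 i \sqrt{961290645}}{365}$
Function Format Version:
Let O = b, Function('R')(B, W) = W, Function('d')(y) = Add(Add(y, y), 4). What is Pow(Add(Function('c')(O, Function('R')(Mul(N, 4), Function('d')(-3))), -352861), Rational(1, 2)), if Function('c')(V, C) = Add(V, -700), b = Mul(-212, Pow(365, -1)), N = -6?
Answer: Mul(Rational(7, 365), I, Pow(961290645, Rational(1, 2))) ≈ Mul(594.61, I)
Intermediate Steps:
Function('d')(y) = Add(4, Mul(2, y)) (Function('d')(y) = Add(Mul(2, y), 4) = Add(4, Mul(2, y)))
b = Rational(-212, 365) (b = Mul(-212, Rational(1, 365)) = Rational(-212, 365) ≈ -0.58082)
O = Rational(-212, 365) ≈ -0.58082
Function('c')(V, C) = Add(-700, V)
Pow(Add(Function('c')(O, Function('R')(Mul(N, 4), Function('d')(-3))), -352861), Rational(1, 2)) = Pow(Add(Add(-700, Rational(-212, 365)), -352861), Rational(1, 2)) = Pow(Add(Rational(-255712, 365), -352861), Rational(1, 2)) = Pow(Rational(-129049977, 365), Rational(1, 2)) = Mul(Rational(7, 365), I, Pow(961290645, Rational(1, 2)))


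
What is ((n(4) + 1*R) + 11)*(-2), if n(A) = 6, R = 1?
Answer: -36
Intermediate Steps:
((n(4) + 1*R) + 11)*(-2) = ((6 + 1*1) + 11)*(-2) = ((6 + 1) + 11)*(-2) = (7 + 11)*(-2) = 18*(-2) = -36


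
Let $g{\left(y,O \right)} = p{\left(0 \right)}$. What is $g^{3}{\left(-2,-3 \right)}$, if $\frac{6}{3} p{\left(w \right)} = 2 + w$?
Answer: $1$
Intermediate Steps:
$p{\left(w \right)} = 1 + \frac{w}{2}$ ($p{\left(w \right)} = \frac{2 + w}{2} = 1 + \frac{w}{2}$)
$g{\left(y,O \right)} = 1$ ($g{\left(y,O \right)} = 1 + \frac{1}{2} \cdot 0 = 1 + 0 = 1$)
$g^{3}{\left(-2,-3 \right)} = 1^{3} = 1$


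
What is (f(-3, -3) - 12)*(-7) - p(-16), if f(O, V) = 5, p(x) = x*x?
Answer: -207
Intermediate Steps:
p(x) = x²
(f(-3, -3) - 12)*(-7) - p(-16) = (5 - 12)*(-7) - 1*(-16)² = -7*(-7) - 1*256 = 49 - 256 = -207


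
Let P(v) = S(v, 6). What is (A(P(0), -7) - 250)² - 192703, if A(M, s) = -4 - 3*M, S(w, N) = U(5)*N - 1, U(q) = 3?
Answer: -99678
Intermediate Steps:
S(w, N) = -1 + 3*N (S(w, N) = 3*N - 1 = -1 + 3*N)
P(v) = 17 (P(v) = -1 + 3*6 = -1 + 18 = 17)
(A(P(0), -7) - 250)² - 192703 = ((-4 - 3*17) - 250)² - 192703 = ((-4 - 51) - 250)² - 192703 = (-55 - 250)² - 192703 = (-305)² - 192703 = 93025 - 192703 = -99678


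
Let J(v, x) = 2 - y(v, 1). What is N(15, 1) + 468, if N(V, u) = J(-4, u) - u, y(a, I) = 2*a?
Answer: 477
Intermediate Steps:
J(v, x) = 2 - 2*v
N(V, u) = 10 - u (N(V, u) = (2 - 2*(-4)) - u = (2 + 8) - u = 10 - u)
N(15, 1) + 468 = (10 - 1*1) + 468 = (10 - 1) + 468 = 9 + 468 = 477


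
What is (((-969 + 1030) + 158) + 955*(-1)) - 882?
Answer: -1618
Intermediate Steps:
(((-969 + 1030) + 158) + 955*(-1)) - 882 = ((61 + 158) - 955) - 882 = (219 - 955) - 882 = -736 - 882 = -1618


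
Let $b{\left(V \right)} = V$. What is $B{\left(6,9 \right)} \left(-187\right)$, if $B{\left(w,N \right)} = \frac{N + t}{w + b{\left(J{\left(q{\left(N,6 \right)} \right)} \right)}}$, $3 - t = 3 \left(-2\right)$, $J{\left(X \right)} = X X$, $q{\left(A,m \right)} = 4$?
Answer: $-153$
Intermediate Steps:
$J{\left(X \right)} = X^{2}$
$t = 9$ ($t = 3 - 3 \left(-2\right) = 3 - -6 = 3 + 6 = 9$)
$B{\left(w,N \right)} = \frac{9 + N}{16 + w}$ ($B{\left(w,N \right)} = \frac{N + 9}{w + 4^{2}} = \frac{9 + N}{w + 16} = \frac{9 + N}{16 + w}$)
$B{\left(6,9 \right)} \left(-187\right) = \frac{9 + 9}{16 + 6} \left(-187\right) = \frac{1}{22} \cdot 18 \left(-187\right) = \frac{9}{11} \left(-187\right) = -153$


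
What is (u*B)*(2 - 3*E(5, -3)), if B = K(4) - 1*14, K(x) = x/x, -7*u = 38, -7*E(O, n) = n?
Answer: 2470/49 ≈ 50.408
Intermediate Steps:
E(O, n) = -n/7
u = -38/7 (u = -⅐*38 = -38/7 ≈ -5.4286)
K(x) = 1
B = -13 (B = 1 - 1*14 = 1 - 14 = -13)
(u*B)*(2 - 3*E(5, -3)) = (-38/7*(-13))*(2 - (-3)*(-3)/7) = 494*(2 - 3*3/7)/7 = 494*(2 - 9/7)/7 = (494/7)*(5/7) = 2470/49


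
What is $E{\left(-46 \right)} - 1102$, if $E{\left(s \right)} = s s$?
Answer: $1014$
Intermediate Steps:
$E{\left(s \right)} = s^{2}$
$E{\left(-46 \right)} - 1102 = \left(-46\right)^{2} - 1102 = 2116 - 1102 = 1014$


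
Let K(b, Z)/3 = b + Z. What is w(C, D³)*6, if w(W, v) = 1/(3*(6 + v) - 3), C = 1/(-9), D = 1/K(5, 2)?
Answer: 9261/23153 ≈ 0.39999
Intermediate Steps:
K(b, Z) = 3*Z + 3*b (K(b, Z) = 3*(b + Z) = 3*(Z + b) = 3*Z + 3*b)
D = 1/21 (D = 1/(3*2 + 3*5) = 1/(6 + 15) = 1/21 ≈ 0.047619)
C = -⅑ ≈ -0.11111
w(W, v) = 1/(15 + 3*v) (w(W, v) = 1/((18 + 3*v) - 3) = 1/(15 + 3*v))
w(C, D³)*6 = (1/(3*(5 + (1/21)³)))*6 = (1/(3*(5 + 1/9261)))*6 = (1/(3*(46306/9261)))*6 = ((⅓)*(9261/46306))*6 = (3087/46306)*6 = 9261/23153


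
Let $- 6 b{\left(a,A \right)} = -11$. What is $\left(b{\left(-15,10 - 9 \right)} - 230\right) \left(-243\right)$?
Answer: $\frac{110889}{2} \approx 55445.0$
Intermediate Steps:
$b{\left(a,A \right)} = \frac{11}{6}$ ($b{\left(a,A \right)} = \left(- \frac{1}{6}\right) \left(-11\right) = \frac{11}{6}$)
$\left(b{\left(-15,10 - 9 \right)} - 230\right) \left(-243\right) = \left(\frac{11}{6} - 230\right) \left(-243\right) = \left(- \frac{1369}{6}\right) \left(-243\right) = \frac{110889}{2}$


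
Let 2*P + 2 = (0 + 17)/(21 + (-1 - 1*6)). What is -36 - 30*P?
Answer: -339/14 ≈ -24.214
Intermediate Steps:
P = -11/28 (P = -1 + ((0 + 17)/(21 + (-1 - 1*6)))/2 = -1 + (17/(21 + (-1 - 6)))/2 = -1 + (17/(21 - 7))/2 = -1 + (17/14)/2 = -1 + (17*(1/14))/2 = -1 + (½)*(17/14) = -1 + 17/28 = -11/28 ≈ -0.39286)
-36 - 30*P = -36 - 30*(-11/28) = -36 + 165/14 = -339/14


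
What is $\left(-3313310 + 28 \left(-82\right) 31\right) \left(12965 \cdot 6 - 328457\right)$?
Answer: $848378952162$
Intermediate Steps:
$\left(-3313310 + 28 \left(-82\right) 31\right) \left(12965 \cdot 6 - 328457\right) = \left(-3313310 - 71176\right) \left(77790 - 328457\right) = \left(-3313310 - 71176\right) \left(-250667\right) = \left(-3384486\right) \left(-250667\right) = 848378952162$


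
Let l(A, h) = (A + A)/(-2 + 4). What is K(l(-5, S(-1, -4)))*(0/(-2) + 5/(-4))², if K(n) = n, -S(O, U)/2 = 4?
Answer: -125/16 ≈ -7.8125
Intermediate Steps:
S(O, U) = -8 (S(O, U) = -2*4 = -8)
l(A, h) = A (l(A, h) = (2*A)/2 = (2*A)*(½) = A)
K(l(-5, S(-1, -4)))*(0/(-2) + 5/(-4))² = -5*(0/(-2) + 5/(-4))² = -5*(0*(-½) + 5*(-¼))² = -5*(0 - 5/4)² = -5*(-5/4)² = -5*25/16 = -125/16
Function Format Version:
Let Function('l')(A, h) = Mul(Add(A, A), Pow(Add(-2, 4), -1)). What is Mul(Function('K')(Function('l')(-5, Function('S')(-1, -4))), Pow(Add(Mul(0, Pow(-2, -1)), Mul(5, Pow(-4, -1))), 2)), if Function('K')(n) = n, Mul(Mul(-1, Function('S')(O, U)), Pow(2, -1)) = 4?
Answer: Rational(-125, 16) ≈ -7.8125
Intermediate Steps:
Function('S')(O, U) = -8 (Function('S')(O, U) = Mul(-2, 4) = -8)
Function('l')(A, h) = A (Function('l')(A, h) = Mul(Mul(2, A), Pow(2, -1)) = Mul(Mul(2, A), Rational(1, 2)) = A)
Mul(Function('K')(Function('l')(-5, Function('S')(-1, -4))), Pow(Add(Mul(0, Pow(-2, -1)), Mul(5, Pow(-4, -1))), 2)) = Mul(-5, Pow(Add(Mul(0, Pow(-2, -1)), Mul(5, Pow(-4, -1))), 2)) = Mul(-5, Pow(Add(Mul(0, Rational(-1, 2)), Mul(5, Rational(-1, 4))), 2)) = Mul(-5, Pow(Add(0, Rational(-5, 4)), 2)) = Mul(-5, Pow(Rational(-5, 4), 2)) = Mul(-5, Rational(25, 16)) = Rational(-125, 16)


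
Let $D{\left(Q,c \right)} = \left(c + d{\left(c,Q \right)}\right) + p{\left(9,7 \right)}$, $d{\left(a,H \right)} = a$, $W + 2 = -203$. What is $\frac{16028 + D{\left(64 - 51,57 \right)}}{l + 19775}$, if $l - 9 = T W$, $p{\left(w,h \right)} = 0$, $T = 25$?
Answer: $\frac{16142}{14659} \approx 1.1012$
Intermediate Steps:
$W = -205$ ($W = -2 - 203 = -205$)
$l = -5116$ ($l = 9 + 25 \left(-205\right) = 9 - 5125 = -5116$)
$D{\left(Q,c \right)} = 2 c$ ($D{\left(Q,c \right)} = \left(c + c\right) + 0 = 2 c + 0 = 2 c$)
$\frac{16028 + D{\left(64 - 51,57 \right)}}{l + 19775} = \frac{16028 + 2 \cdot 57}{-5116 + 19775} = \frac{16028 + 114}{14659} = 16142 \cdot \frac{1}{14659} = \frac{16142}{14659}$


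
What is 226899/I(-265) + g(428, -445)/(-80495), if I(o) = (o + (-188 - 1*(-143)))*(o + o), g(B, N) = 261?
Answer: 3644270541/2645065700 ≈ 1.3778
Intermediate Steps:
I(o) = 2*o*(-45 + o) (I(o) = (o + (-188 + 143))*(2*o) = (o - 45)*(2*o) = (-45 + o)*(2*o) = 2*o*(-45 + o))
226899/I(-265) + g(428, -445)/(-80495) = 226899/((2*(-265)*(-45 - 265))) + 261/(-80495) = 226899/((2*(-265)*(-310))) + 261*(-1/80495) = 226899/164300 - 261/80495 = 3644270541/2645065700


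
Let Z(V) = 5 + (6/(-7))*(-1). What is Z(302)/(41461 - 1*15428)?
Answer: 41/182231 ≈ 0.00022499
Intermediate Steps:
Z(V) = 41/7 (Z(V) = 5 + (6*(-⅐))*(-1) = 5 - 6/7*(-1) = 5 + 6/7 = 41/7)
Z(302)/(41461 - 1*15428) = 41/(7*(41461 - 1*15428)) = 41/(7*(41461 - 15428)) = (41/7)/26033 = (41/7)*(1/26033) = 41/182231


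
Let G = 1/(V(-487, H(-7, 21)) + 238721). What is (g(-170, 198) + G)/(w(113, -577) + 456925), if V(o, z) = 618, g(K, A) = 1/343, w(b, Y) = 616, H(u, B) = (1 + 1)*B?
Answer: 239682/37561040051857 ≈ 6.3811e-9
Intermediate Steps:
H(u, B) = 2*B
g(K, A) = 1/343
G = 1/239339 (G = 1/(618 + 238721) = 1/239339 ≈ 4.1782e-6)
(g(-170, 198) + G)/(w(113, -577) + 456925) = (1/343 + 1/239339)/(616 + 456925) = (239682/82093277)/457541 = (239682/82093277)*(1/457541) = 239682/37561040051857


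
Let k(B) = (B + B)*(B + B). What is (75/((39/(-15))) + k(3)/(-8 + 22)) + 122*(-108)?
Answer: -1201407/91 ≈ -13202.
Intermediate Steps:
k(B) = 4*B² (k(B) = (2*B)*(2*B) = 4*B²)
(75/((39/(-15))) + k(3)/(-8 + 22)) + 122*(-108) = (75/((39/(-15))) + (4*3²)/(-8 + 22)) + 122*(-108) = (75/((39*(-1/15))) + (4*9)/14) - 13176 = (75/(-13/5) + 36*(1/14)) - 13176 = (75*(-5/13) + 18/7) - 13176 = (-375/13 + 18/7) - 13176 = -2391/91 - 13176 = -1201407/91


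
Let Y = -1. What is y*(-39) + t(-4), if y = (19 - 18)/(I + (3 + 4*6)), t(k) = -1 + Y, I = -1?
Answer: -7/2 ≈ -3.5000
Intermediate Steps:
t(k) = -2 (t(k) = -1 - 1 = -2)
y = 1/26 (y = (19 - 18)/(-1 + (3 + 4*6)) = 1/(-1 + (3 + 24)) = 1/(-1 + 27) = 1/26 ≈ 0.038462)
y*(-39) + t(-4) = (1/26)*(-39) - 2 = -3/2 - 2 = -7/2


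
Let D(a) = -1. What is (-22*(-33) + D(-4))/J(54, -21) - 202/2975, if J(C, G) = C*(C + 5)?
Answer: 1513303/9478350 ≈ 0.15966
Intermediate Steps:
J(C, G) = C*(5 + C)
(-22*(-33) + D(-4))/J(54, -21) - 202/2975 = (-22*(-33) - 1)/((54*(5 + 54))) - 202/2975 = (726 - 1)/((54*59)) - 202*1/2975 = 725/3186 - 202/2975 = 1513303/9478350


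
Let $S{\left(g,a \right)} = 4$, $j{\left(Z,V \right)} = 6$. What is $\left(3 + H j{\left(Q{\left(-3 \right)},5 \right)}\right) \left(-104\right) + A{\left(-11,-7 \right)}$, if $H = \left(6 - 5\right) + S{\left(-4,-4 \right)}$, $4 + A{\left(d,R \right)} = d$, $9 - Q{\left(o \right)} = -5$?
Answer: $-3447$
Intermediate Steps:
$Q{\left(o \right)} = 14$ ($Q{\left(o \right)} = 9 - -5 = 9 + 5 = 14$)
$A{\left(d,R \right)} = -4 + d$
$H = 5$ ($H = \left(6 - 5\right) + 4 = 1 + 4 = 5$)
$\left(3 + H j{\left(Q{\left(-3 \right)},5 \right)}\right) \left(-104\right) + A{\left(-11,-7 \right)} = \left(3 + 5 \cdot 6\right) \left(-104\right) - 15 = \left(3 + 30\right) \left(-104\right) - 15 = 33 \left(-104\right) - 15 = -3432 - 15 = -3447$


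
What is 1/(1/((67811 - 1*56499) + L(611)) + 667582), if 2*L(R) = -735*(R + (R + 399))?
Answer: 1168811/780277185000 ≈ 1.4979e-6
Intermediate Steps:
L(R) = -293265/2 - 735*R (L(R) = (-735*(R + (R + 399)))/2 = (-735*(R + (399 + R)))/2 = (-735*(399 + 2*R))/2 = (-293265 - 1470*R)/2 = -293265/2 - 735*R)
1/(1/((67811 - 1*56499) + L(611)) + 667582) = 1/(1/((67811 - 1*56499) + (-293265/2 - 735*611)) + 667582) = 1/(1/((67811 - 56499) + (-293265/2 - 449085)) + 667582) = 1/(1/(11312 - 1191435/2) + 667582) = 1/(1/(-1168811/2) + 667582) = 1/(-2/1168811 + 667582) = 1/(780277185000/1168811) = 1168811/780277185000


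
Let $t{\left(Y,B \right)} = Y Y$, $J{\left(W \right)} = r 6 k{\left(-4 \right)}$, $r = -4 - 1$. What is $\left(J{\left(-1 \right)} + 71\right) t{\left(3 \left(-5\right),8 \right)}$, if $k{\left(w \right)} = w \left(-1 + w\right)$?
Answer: $-119025$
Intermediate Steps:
$r = -5$
$J{\left(W \right)} = -600$ ($J{\left(W \right)} = \left(-5\right) 6 \left(- 4 \left(-1 - 4\right)\right) = - 30 \left(\left(-4\right) \left(-5\right)\right) = \left(-30\right) 20 = -600$)
$t{\left(Y,B \right)} = Y^{2}$
$\left(J{\left(-1 \right)} + 71\right) t{\left(3 \left(-5\right),8 \right)} = \left(-600 + 71\right) \left(3 \left(-5\right)\right)^{2} = - 529 \left(-15\right)^{2} = \left(-529\right) 225 = -119025$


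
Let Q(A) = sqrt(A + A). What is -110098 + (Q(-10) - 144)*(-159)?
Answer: -87202 - 318*I*sqrt(5) ≈ -87202.0 - 711.07*I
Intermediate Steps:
Q(A) = sqrt(2)*sqrt(A) (Q(A) = sqrt(2*A) = sqrt(2)*sqrt(A))
-110098 + (Q(-10) - 144)*(-159) = -110098 + (sqrt(2)*sqrt(-10) - 144)*(-159) = -110098 + (sqrt(2)*(I*sqrt(10)) - 144)*(-159) = -110098 + (2*I*sqrt(5) - 144)*(-159) = -110098 + (-144 + 2*I*sqrt(5))*(-159) = -110098 + (22896 - 318*I*sqrt(5)) = -87202 - 318*I*sqrt(5)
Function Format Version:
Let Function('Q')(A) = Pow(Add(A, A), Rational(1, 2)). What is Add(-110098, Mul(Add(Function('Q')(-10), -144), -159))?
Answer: Add(-87202, Mul(-318, I, Pow(5, Rational(1, 2)))) ≈ Add(-87202., Mul(-711.07, I))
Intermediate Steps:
Function('Q')(A) = Mul(Pow(2, Rational(1, 2)), Pow(A, Rational(1, 2))) (Function('Q')(A) = Pow(Mul(2, A), Rational(1, 2)) = Mul(Pow(2, Rational(1, 2)), Pow(A, Rational(1, 2))))
Add(-110098, Mul(Add(Function('Q')(-10), -144), -159)) = Add(-110098, Mul(Add(Mul(Pow(2, Rational(1, 2)), Pow(-10, Rational(1, 2))), -144), -159)) = Add(-110098, Mul(Add(Mul(Pow(2, Rational(1, 2)), Mul(I, Pow(10, Rational(1, 2)))), -144), -159)) = Add(-110098, Mul(Add(Mul(2, I, Pow(5, Rational(1, 2))), -144), -159)) = Add(-110098, Mul(Add(-144, Mul(2, I, Pow(5, Rational(1, 2)))), -159)) = Add(-110098, Add(22896, Mul(-318, I, Pow(5, Rational(1, 2))))) = Add(-87202, Mul(-318, I, Pow(5, Rational(1, 2))))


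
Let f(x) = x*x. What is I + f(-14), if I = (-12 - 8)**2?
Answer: 596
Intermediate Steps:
f(x) = x**2
I = 400 (I = (-20)**2 = 400)
I + f(-14) = 400 + (-14)**2 = 400 + 196 = 596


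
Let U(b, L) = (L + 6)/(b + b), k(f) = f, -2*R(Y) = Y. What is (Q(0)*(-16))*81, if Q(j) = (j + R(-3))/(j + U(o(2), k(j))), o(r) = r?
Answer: -1296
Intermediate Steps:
R(Y) = -Y/2
U(b, L) = (6 + L)/(2*b) (U(b, L) = (6 + L)/((2*b)) = (6 + L)*(1/(2*b)) = (6 + L)/(2*b))
Q(j) = (3/2 + j)/(3/2 + 5*j/4) (Q(j) = (j - ½*(-3))/(j + (½)*(6 + j)/2) = (j + 3/2)/(j + (½)*(½)*(6 + j)) = (3/2 + j)/(j + (3/2 + j/4)) = (3/2 + j)/(3/2 + 5*j/4))
(Q(0)*(-16))*81 = ((2*(3 + 2*0)/(6 + 5*0))*(-16))*81 = ((2*(3 + 0)/(6 + 0))*(-16))*81 = ((2*3/6)*(-16))*81 = ((2*(⅙)*3)*(-16))*81 = (1*(-16))*81 = -16*81 = -1296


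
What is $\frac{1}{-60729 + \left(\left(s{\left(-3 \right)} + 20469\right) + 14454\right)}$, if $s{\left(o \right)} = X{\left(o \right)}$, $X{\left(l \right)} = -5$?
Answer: $- \frac{1}{25811} \approx -3.8743 \cdot 10^{-5}$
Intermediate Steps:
$s{\left(o \right)} = -5$
$\frac{1}{-60729 + \left(\left(s{\left(-3 \right)} + 20469\right) + 14454\right)} = \frac{1}{-60729 + \left(\left(-5 + 20469\right) + 14454\right)} = \frac{1}{-60729 + \left(20464 + 14454\right)} = \frac{1}{-60729 + 34918} = \frac{1}{-25811} = - \frac{1}{25811}$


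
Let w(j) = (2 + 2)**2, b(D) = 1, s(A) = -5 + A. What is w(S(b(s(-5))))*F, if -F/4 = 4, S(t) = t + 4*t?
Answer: -256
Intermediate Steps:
S(t) = 5*t
w(j) = 16 (w(j) = 4**2 = 16)
F = -16 (F = -4*4 = -16)
w(S(b(s(-5))))*F = 16*(-16) = -256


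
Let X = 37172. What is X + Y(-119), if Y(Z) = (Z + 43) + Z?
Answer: 36977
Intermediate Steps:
Y(Z) = 43 + 2*Z (Y(Z) = (43 + Z) + Z = 43 + 2*Z)
X + Y(-119) = 37172 + (43 + 2*(-119)) = 37172 + (43 - 238) = 37172 - 195 = 36977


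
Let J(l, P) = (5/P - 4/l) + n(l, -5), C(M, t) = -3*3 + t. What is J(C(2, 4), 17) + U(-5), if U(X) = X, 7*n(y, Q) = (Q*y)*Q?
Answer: -12949/595 ≈ -21.763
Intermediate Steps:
n(y, Q) = y*Q²/7 (n(y, Q) = ((Q*y)*Q)/7 = (y*Q²)/7 = y*Q²/7)
C(M, t) = -9 + t
J(l, P) = -4/l + 5/P + 25*l/7 (J(l, P) = (5/P - 4/l) + (⅐)*l*(-5)² = (-4/l + 5/P) + (⅐)*l*25 = (-4/l + 5/P) + 25*l/7 = -4/l + 5/P + 25*l/7)
J(C(2, 4), 17) + U(-5) = (-4/(-9 + 4) + 5/17 + 25*(-9 + 4)/7) - 5 = (-4/(-5) + 5*(1/17) + (25/7)*(-5)) - 5 = (-4*(-⅕) + 5/17 - 125/7) - 5 = (⅘ + 5/17 - 125/7) - 5 = -9974/595 - 5 = -12949/595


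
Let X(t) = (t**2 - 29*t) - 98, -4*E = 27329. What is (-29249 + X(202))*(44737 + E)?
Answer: 848914781/4 ≈ 2.1223e+8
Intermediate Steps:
E = -27329/4 (E = -1/4*27329 = -27329/4 ≈ -6832.3)
X(t) = -98 + t**2 - 29*t
(-29249 + X(202))*(44737 + E) = (-29249 + (-98 + 202**2 - 29*202))*(44737 - 27329/4) = (-29249 + (-98 + 40804 - 5858))*(151619/4) = (-29249 + 34848)*(151619/4) = 5599*(151619/4) = 848914781/4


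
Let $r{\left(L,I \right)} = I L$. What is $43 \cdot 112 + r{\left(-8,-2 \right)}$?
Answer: $4832$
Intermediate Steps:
$43 \cdot 112 + r{\left(-8,-2 \right)} = 43 \cdot 112 - -16 = 4816 + 16 = 4832$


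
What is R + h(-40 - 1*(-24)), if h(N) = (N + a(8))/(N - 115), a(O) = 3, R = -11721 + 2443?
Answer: -1215405/131 ≈ -9277.9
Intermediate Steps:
R = -9278
h(N) = (3 + N)/(-115 + N) (h(N) = (N + 3)/(N - 115) = (3 + N)/(-115 + N))
R + h(-40 - 1*(-24)) = -9278 + (3 + (-40 - 1*(-24)))/(-115 + (-40 - 1*(-24))) = -9278 + (3 + (-40 + 24))/(-115 + (-40 + 24)) = -9278 + (3 - 16)/(-115 - 16) = -9278 - 13/(-131) = -9278 - 1/131*(-13) = -9278 + 13/131 = -1215405/131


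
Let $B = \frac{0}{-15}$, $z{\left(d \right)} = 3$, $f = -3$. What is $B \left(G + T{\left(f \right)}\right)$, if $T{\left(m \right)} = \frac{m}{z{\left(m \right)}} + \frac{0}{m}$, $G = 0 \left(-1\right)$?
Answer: $0$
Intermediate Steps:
$G = 0$
$T{\left(m \right)} = \frac{m}{3}$ ($T{\left(m \right)} = \frac{m}{3} + \frac{0}{m} = m \frac{1}{3} + 0 = \frac{m}{3} + 0 = \frac{m}{3}$)
$B = 0$ ($B = 0 \left(- \frac{1}{15}\right) = 0$)
$B \left(G + T{\left(f \right)}\right) = 0 \left(0 + \frac{1}{3} \left(-3\right)\right) = 0 \left(0 - 1\right) = 0 \left(-1\right) = 0$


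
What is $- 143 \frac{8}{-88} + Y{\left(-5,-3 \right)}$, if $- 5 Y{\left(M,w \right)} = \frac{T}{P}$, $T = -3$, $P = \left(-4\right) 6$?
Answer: $\frac{519}{40} \approx 12.975$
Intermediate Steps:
$P = -24$
$Y{\left(M,w \right)} = - \frac{1}{40}$ ($Y{\left(M,w \right)} = - \frac{\left(-3\right) \frac{1}{-24}}{5} = - \frac{\left(-3\right) \left(- \frac{1}{24}\right)}{5} = \left(- \frac{1}{5}\right) \frac{1}{8} = - \frac{1}{40}$)
$- 143 \frac{8}{-88} + Y{\left(-5,-3 \right)} = - 143 \frac{8}{-88} - \frac{1}{40} = - 143 \cdot 8 \left(- \frac{1}{88}\right) - \frac{1}{40} = \left(-143\right) \left(- \frac{1}{11}\right) - \frac{1}{40} = 13 - \frac{1}{40} = \frac{519}{40}$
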